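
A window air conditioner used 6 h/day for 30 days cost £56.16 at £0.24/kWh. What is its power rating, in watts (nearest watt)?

Energy = £56.16 ÷ £0.24/kWh = 234 kWh
Runtime = 6 h/day × 30 days = 180 h
Power = 234 kWh ÷ 180 h = 1.3 kW = 1300 W

1300 W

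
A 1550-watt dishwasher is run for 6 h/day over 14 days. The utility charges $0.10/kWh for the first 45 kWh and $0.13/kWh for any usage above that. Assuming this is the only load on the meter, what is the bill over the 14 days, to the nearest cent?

Runtime = 6 h/day × 14 days = 84 h
Energy = 1.55 kW × 84 h = 130.2 kWh
Tier 1 (0–45 kWh): 45 × $0.10 = $4.5
Above 45 kWh: 85.2 × $0.13 = $11.076
Bill = $15.58

$15.58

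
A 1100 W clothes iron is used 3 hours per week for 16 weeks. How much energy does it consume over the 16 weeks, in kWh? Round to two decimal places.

52.80 kWh

Runtime = 3 h/week × 16 weeks = 48 h
Energy = 1.1 kW × 48 h = 52.8 kWh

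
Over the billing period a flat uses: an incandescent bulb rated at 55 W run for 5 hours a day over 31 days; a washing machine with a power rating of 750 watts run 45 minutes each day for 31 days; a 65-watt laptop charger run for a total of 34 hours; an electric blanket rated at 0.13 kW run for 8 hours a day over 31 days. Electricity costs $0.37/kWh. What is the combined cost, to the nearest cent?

$22.35

incandescent bulb: Runtime = 5 h/day × 31 days = 155 h
incandescent bulb: 0.055 kW × 155 h = 8.525 kWh
washing machine: Runtime = 45 min × 31 = 1395 min = 23.25 h
washing machine: 0.75 kW × 23.25 h = 17.4375 kWh
laptop charger: 0.065 kW × 34 h = 2.21 kWh
electric blanket: Runtime = 8 h/day × 31 days = 248 h
electric blanket: 0.13 kW × 248 h = 32.24 kWh
Total energy = 60.4125 kWh
Cost = 60.4125 × $0.37 = $22.35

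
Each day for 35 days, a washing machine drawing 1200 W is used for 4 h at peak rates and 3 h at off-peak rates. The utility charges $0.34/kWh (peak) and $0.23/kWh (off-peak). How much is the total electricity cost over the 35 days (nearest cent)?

Peak energy = 1.2 kW × 4 h × 35 = 168 kWh
Off-peak energy = 1.2 kW × 3 h × 35 = 126 kWh
Cost = 168 × $0.34 + 126 × $0.23 = $57.12 + $28.98 = $86.10

$86.10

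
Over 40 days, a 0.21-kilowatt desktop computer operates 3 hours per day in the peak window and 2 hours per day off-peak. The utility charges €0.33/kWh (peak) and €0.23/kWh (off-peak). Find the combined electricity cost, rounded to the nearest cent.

Peak energy = 0.21 kW × 3 h × 40 = 25.2 kWh
Off-peak energy = 0.21 kW × 2 h × 40 = 16.8 kWh
Cost = 25.2 × €0.33 + 16.8 × €0.23 = €8.316 + €3.864 = €12.18

€12.18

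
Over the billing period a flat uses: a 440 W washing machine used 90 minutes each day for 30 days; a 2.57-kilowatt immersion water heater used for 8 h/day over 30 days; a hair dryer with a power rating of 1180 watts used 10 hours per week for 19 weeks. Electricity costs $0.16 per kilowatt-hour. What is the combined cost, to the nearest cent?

washing machine: Runtime = 90 min × 30 = 2700 min = 45 h
washing machine: 0.44 kW × 45 h = 19.8 kWh
immersion water heater: Runtime = 8 h/day × 30 days = 240 h
immersion water heater: 2.57 kW × 240 h = 616.8 kWh
hair dryer: Runtime = 10 h/week × 19 weeks = 190 h
hair dryer: 1.18 kW × 190 h = 224.2 kWh
Total energy = 860.8 kWh
Cost = 860.8 × $0.16 = $137.73

$137.73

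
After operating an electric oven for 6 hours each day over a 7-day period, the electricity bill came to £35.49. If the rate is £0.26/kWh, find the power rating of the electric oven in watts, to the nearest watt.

Energy = £35.49 ÷ £0.26/kWh = 136.5 kWh
Runtime = 6 h/day × 7 days = 42 h
Power = 136.5 kWh ÷ 42 h = 3.25 kW = 3250 W

3250 W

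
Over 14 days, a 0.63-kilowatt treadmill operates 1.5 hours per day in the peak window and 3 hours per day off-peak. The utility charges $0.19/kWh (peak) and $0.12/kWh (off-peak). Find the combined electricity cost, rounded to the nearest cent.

Peak energy = 0.63 kW × 1.5 h × 14 = 13.23 kWh
Off-peak energy = 0.63 kW × 3 h × 14 = 26.46 kWh
Cost = 13.23 × $0.19 + 26.46 × $0.12 = $2.5137 + $3.1752 = $5.69

$5.69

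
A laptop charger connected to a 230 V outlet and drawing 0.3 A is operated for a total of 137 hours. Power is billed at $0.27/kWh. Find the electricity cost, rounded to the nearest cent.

$2.55

Power = 0.3 A × 230 V = 69 W = 0.069 kW
Energy = 0.069 kW × 137 h = 9.453 kWh
Cost = 9.453 kWh × $0.27/kWh = $2.55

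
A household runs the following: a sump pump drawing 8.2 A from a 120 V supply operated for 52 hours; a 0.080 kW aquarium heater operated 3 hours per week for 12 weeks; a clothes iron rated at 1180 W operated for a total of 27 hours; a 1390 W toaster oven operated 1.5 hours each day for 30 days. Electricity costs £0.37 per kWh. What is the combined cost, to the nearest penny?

sump pump: Power = 8.2 A × 120 V = 984 W = 0.984 kW
sump pump: 0.984 kW × 52 h = 51.168 kWh
aquarium heater: Runtime = 3 h/week × 12 weeks = 36 h
aquarium heater: 0.08 kW × 36 h = 2.88 kWh
clothes iron: 1.18 kW × 27 h = 31.86 kWh
toaster oven: Runtime = 1.5 h/day × 30 days = 45 h
toaster oven: 1.39 kW × 45 h = 62.55 kWh
Total energy = 148.458 kWh
Cost = 148.458 × £0.37 = £54.93

£54.93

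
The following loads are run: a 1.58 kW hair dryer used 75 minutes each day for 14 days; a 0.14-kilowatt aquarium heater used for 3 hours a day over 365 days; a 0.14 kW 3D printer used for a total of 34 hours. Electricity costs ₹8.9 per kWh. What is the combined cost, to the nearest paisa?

₹1652.82

hair dryer: Runtime = 75 min × 14 = 1050 min = 17.5 h
hair dryer: 1.58 kW × 17.5 h = 27.65 kWh
aquarium heater: Runtime = 3 h/day × 365 days = 1095 h
aquarium heater: 0.14 kW × 1095 h = 153.3 kWh
3D printer: 0.14 kW × 34 h = 4.76 kWh
Total energy = 185.71 kWh
Cost = 185.71 × ₹8.9 = ₹1652.82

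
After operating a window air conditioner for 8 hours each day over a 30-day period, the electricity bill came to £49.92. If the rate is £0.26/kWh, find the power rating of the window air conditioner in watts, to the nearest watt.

800 W

Energy = £49.92 ÷ £0.26/kWh = 192 kWh
Runtime = 8 h/day × 30 days = 240 h
Power = 192 kWh ÷ 240 h = 0.8 kW = 800 W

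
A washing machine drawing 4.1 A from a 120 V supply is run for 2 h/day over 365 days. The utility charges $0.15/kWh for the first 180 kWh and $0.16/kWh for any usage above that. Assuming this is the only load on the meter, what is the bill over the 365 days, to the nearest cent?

$55.67

Power = 4.1 A × 120 V = 492 W = 0.492 kW
Runtime = 2 h/day × 365 days = 730 h
Energy = 0.492 kW × 730 h = 359.16 kWh
Tier 1 (0–180 kWh): 180 × $0.15 = $27
Above 180 kWh: 179.16 × $0.16 = $28.6656
Bill = $55.67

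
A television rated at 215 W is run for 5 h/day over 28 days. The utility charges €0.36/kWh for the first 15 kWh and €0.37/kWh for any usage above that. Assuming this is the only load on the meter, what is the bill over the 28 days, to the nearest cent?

€10.99

Runtime = 5 h/day × 28 days = 140 h
Energy = 0.215 kW × 140 h = 30.1 kWh
Tier 1 (0–15 kWh): 15 × €0.36 = €5.4
Above 15 kWh: 15.1 × €0.37 = €5.587
Bill = €10.99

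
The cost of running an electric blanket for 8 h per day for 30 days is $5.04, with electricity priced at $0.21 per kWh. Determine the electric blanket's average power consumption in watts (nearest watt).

100 W

Energy = $5.04 ÷ $0.21/kWh = 24 kWh
Runtime = 8 h/day × 30 days = 240 h
Power = 24 kWh ÷ 240 h = 0.1 kW = 100 W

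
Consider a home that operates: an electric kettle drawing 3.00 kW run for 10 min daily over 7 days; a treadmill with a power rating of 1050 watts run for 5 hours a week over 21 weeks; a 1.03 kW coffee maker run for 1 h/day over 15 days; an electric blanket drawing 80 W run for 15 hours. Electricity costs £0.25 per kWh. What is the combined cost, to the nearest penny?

electric kettle: Runtime = 10 min × 7 = 70 min = 1.166666… h
electric kettle: 3 kW × 1.166666… h = 3.5 kWh
treadmill: Runtime = 5 h/week × 21 weeks = 105 h
treadmill: 1.05 kW × 105 h = 110.25 kWh
coffee maker: Runtime = 1 h/day × 15 days = 15 h
coffee maker: 1.03 kW × 15 h = 15.45 kWh
electric blanket: 0.08 kW × 15 h = 1.2 kWh
Total energy = 130.4 kWh
Cost = 130.4 × £0.25 = £32.60

£32.60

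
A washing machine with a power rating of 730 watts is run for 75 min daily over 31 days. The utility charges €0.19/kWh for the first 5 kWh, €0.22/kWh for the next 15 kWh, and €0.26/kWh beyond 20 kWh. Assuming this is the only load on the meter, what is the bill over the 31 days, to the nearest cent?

€6.40

Runtime = 75 min × 31 = 2325 min = 38.75 h
Energy = 0.73 kW × 38.75 h = 28.2875 kWh
Tier 1 (0–5 kWh): 5 × €0.19 = €0.95
Tier 2 (5–20 kWh): 15 × €0.22 = €3.3
Above 20 kWh: 8.2875 × €0.26 = €2.15475
Bill = €6.40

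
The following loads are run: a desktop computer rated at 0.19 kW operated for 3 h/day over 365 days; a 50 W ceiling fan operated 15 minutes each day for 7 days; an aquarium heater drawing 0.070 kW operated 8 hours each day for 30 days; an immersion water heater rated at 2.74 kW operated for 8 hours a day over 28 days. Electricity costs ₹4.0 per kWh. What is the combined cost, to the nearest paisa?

₹3354.79

desktop computer: Runtime = 3 h/day × 365 days = 1095 h
desktop computer: 0.19 kW × 1095 h = 208.05 kWh
ceiling fan: Runtime = 15 min × 7 = 105 min = 1.75 h
ceiling fan: 0.05 kW × 1.75 h = 0.0875 kWh
aquarium heater: Runtime = 8 h/day × 30 days = 240 h
aquarium heater: 0.07 kW × 240 h = 16.8 kWh
immersion water heater: Runtime = 8 h/day × 28 days = 224 h
immersion water heater: 2.74 kW × 224 h = 613.76 kWh
Total energy = 838.6975 kWh
Cost = 838.6975 × ₹4.0 = ₹3354.79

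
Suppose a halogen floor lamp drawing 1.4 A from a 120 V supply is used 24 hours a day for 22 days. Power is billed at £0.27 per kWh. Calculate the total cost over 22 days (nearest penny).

£23.95

Power = 1.4 A × 120 V = 168 W = 0.168 kW
Runtime = 24 h × 22 = 528 h
Energy = 0.168 kW × 528 h = 88.704 kWh
Cost = 88.704 kWh × £0.27/kWh = £23.95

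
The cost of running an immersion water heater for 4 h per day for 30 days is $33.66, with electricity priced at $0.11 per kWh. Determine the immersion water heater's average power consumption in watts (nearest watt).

2550 W

Energy = $33.66 ÷ $0.11/kWh = 306 kWh
Runtime = 4 h/day × 30 days = 120 h
Power = 306 kWh ÷ 120 h = 2.55 kW = 2550 W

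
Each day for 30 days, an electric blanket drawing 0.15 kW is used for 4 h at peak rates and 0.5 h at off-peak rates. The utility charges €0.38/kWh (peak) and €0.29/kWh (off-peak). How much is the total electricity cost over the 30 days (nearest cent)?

Peak energy = 0.15 kW × 4 h × 30 = 18 kWh
Off-peak energy = 0.15 kW × 0.5 h × 30 = 2.25 kWh
Cost = 18 × €0.38 + 2.25 × €0.29 = €6.84 + €0.6525 = €7.49

€7.49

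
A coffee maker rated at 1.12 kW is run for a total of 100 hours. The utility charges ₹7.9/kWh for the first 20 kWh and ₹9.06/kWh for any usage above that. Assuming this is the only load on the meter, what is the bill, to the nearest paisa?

Energy = 1.12 kW × 100 h = 112 kWh
Tier 1 (0–20 kWh): 20 × ₹7.9 = ₹158
Above 20 kWh: 92 × ₹9.06 = ₹833.52
Bill = ₹991.52

₹991.52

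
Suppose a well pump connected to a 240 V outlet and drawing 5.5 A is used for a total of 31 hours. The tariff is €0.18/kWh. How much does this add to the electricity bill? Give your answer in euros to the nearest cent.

Power = 5.5 A × 240 V = 1320 W = 1.32 kW
Energy = 1.32 kW × 31 h = 40.92 kWh
Cost = 40.92 kWh × €0.18/kWh = €7.37

€7.37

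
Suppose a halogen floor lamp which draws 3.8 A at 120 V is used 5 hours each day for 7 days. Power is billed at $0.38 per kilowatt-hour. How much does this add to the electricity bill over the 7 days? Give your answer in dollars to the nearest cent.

Power = 3.8 A × 120 V = 456 W = 0.456 kW
Runtime = 5 h/day × 7 days = 35 h
Energy = 0.456 kW × 35 h = 15.96 kWh
Cost = 15.96 kWh × $0.38/kWh = $6.06

$6.06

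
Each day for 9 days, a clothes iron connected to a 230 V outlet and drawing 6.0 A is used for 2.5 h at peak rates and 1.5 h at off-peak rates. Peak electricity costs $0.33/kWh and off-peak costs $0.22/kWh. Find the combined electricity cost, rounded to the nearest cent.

Power = 6.0 A × 230 V = 1380 W = 1.38 kW
Peak energy = 1.38 kW × 2.5 h × 9 = 31.05 kWh
Off-peak energy = 1.38 kW × 1.5 h × 9 = 18.63 kWh
Cost = 31.05 × $0.33 + 18.63 × $0.22 = $10.2465 + $4.0986 = $14.35

$14.35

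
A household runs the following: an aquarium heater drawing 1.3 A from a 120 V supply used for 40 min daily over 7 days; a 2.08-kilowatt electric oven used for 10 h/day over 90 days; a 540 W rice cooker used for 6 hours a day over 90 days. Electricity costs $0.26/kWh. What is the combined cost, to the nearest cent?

aquarium heater: Power = 1.3 A × 120 V = 156 W = 0.156 kW
aquarium heater: Runtime = 40 min × 7 = 280 min = 4.666666… h
aquarium heater: 0.156 kW × 4.666666… h = 0.728 kWh
electric oven: Runtime = 10 h/day × 90 days = 900 h
electric oven: 2.08 kW × 900 h = 1872 kWh
rice cooker: Runtime = 6 h/day × 90 days = 540 h
rice cooker: 0.54 kW × 540 h = 291.6 kWh
Total energy = 2164.328 kWh
Cost = 2164.328 × $0.26 = $562.73

$562.73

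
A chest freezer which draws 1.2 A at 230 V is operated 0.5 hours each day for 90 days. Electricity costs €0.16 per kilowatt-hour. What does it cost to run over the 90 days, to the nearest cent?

Power = 1.2 A × 230 V = 276 W = 0.276 kW
Runtime = 0.5 h/day × 90 days = 45 h
Energy = 0.276 kW × 45 h = 12.42 kWh
Cost = 12.42 kWh × €0.16/kWh = €1.99

€1.99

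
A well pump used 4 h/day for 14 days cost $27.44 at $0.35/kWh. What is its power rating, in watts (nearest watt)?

1400 W

Energy = $27.44 ÷ $0.35/kWh = 78.4 kWh
Runtime = 4 h/day × 14 days = 56 h
Power = 78.4 kWh ÷ 56 h = 1.4 kW = 1400 W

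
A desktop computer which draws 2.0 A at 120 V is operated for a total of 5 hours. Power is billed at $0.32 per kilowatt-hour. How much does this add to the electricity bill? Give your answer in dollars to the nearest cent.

Power = 2.0 A × 120 V = 240 W = 0.24 kW
Energy = 0.24 kW × 5 h = 1.2 kWh
Cost = 1.2 kWh × $0.32/kWh = $0.38

$0.38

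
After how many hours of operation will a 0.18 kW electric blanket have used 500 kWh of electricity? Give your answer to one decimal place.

2777.8 h

Hours = 500 kWh ÷ 0.18 kW = 2777.8 h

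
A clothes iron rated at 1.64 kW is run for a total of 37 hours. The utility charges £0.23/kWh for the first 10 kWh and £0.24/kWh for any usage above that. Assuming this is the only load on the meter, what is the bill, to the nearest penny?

£14.46

Energy = 1.64 kW × 37 h = 60.68 kWh
Tier 1 (0–10 kWh): 10 × £0.23 = £2.3
Above 10 kWh: 50.68 × £0.24 = £12.1632
Bill = £14.46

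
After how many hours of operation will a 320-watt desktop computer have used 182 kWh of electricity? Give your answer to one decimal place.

568.8 h

Hours = 182 kWh ÷ 0.32 kW = 568.8 h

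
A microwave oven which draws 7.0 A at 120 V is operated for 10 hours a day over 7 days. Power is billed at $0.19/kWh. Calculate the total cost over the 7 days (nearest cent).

$11.17

Power = 7.0 A × 120 V = 840 W = 0.84 kW
Runtime = 10 h/day × 7 days = 70 h
Energy = 0.84 kW × 70 h = 58.8 kWh
Cost = 58.8 kWh × $0.19/kWh = $11.17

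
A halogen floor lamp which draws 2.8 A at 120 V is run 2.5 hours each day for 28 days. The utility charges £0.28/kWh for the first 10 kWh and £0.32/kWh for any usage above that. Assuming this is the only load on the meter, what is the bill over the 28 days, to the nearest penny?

£7.13

Power = 2.8 A × 120 V = 336 W = 0.336 kW
Runtime = 2.5 h/day × 28 days = 70 h
Energy = 0.336 kW × 70 h = 23.52 kWh
Tier 1 (0–10 kWh): 10 × £0.28 = £2.8
Above 10 kWh: 13.52 × £0.32 = £4.3264
Bill = £7.13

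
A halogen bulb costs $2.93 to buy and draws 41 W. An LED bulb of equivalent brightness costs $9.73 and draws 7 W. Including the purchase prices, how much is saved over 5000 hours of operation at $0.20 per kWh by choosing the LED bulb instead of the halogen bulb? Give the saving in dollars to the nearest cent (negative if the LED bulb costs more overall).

halogen bulb: $2.93 + (41/1000) kW × 5000 h × $0.20 = $2.93 + $41 = $43.93
LED bulb: $9.73 + (7/1000) kW × 5000 h × $0.20 = $9.73 + $7 = $16.73
Saving = $43.93 − $16.73 = $27.2

$27.20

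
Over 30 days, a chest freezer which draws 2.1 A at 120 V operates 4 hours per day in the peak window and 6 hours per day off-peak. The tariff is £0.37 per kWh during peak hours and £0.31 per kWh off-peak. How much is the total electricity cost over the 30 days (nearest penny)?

£25.25

Power = 2.1 A × 120 V = 252 W = 0.252 kW
Peak energy = 0.252 kW × 4 h × 30 = 30.24 kWh
Off-peak energy = 0.252 kW × 6 h × 30 = 45.36 kWh
Cost = 30.24 × £0.37 + 45.36 × £0.31 = £11.1888 + £14.0616 = £25.25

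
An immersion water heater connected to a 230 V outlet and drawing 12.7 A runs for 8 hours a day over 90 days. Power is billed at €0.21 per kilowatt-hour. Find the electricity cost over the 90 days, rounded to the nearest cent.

€441.66

Power = 12.7 A × 230 V = 2921 W = 2.921 kW
Runtime = 8 h/day × 90 days = 720 h
Energy = 2.921 kW × 720 h = 2103.12 kWh
Cost = 2103.12 kWh × €0.21/kWh = €441.66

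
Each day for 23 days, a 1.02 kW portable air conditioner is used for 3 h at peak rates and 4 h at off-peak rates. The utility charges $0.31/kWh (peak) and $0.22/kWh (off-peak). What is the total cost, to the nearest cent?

Peak energy = 1.02 kW × 3 h × 23 = 70.38 kWh
Off-peak energy = 1.02 kW × 4 h × 23 = 93.84 kWh
Cost = 70.38 × $0.31 + 93.84 × $0.22 = $21.8178 + $20.6448 = $42.46

$42.46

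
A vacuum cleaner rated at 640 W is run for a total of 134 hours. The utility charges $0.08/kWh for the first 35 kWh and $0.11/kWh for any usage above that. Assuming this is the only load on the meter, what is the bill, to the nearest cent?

Energy = 0.64 kW × 134 h = 85.76 kWh
Tier 1 (0–35 kWh): 35 × $0.08 = $2.8
Above 35 kWh: 50.76 × $0.11 = $5.5836
Bill = $8.38

$8.38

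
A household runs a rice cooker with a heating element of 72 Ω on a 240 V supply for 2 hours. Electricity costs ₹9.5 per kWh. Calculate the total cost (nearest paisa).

Power = V²/R = 240²/72 = 800 W = 0.8 kW
Energy = 0.8 kW × 2 h = 1.6 kWh
Cost = 1.6 kWh × ₹9.5/kWh = ₹15.20

₹15.20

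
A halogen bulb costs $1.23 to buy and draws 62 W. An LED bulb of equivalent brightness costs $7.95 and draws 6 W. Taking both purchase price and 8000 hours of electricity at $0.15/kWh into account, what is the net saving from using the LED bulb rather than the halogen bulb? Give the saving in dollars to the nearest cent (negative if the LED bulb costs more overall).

$60.48

halogen bulb: $1.23 + (62/1000) kW × 8000 h × $0.15 = $1.23 + $74.4 = $75.63
LED bulb: $7.95 + (6/1000) kW × 8000 h × $0.15 = $7.95 + $7.2 = $15.15
Saving = $75.63 − $15.15 = $60.48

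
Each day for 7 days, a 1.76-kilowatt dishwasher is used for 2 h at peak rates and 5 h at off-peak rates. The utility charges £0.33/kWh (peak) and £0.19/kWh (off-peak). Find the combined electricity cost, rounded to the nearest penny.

Peak energy = 1.76 kW × 2 h × 7 = 24.64 kWh
Off-peak energy = 1.76 kW × 5 h × 7 = 61.6 kWh
Cost = 24.64 × £0.33 + 61.6 × £0.19 = £8.1312 + £11.704 = £19.84

£19.84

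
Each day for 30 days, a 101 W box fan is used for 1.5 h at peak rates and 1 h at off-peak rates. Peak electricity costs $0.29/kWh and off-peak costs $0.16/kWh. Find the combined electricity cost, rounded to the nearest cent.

Peak energy = 0.101 kW × 1.5 h × 30 = 4.545 kWh
Off-peak energy = 0.101 kW × 1 h × 30 = 3.03 kWh
Cost = 4.545 × $0.29 + 3.03 × $0.16 = $1.31805 + $0.4848 = $1.80

$1.80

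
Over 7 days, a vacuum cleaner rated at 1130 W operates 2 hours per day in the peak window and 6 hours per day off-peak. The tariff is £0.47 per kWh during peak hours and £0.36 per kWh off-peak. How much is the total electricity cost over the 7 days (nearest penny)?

£24.52

Peak energy = 1.13 kW × 2 h × 7 = 15.82 kWh
Off-peak energy = 1.13 kW × 6 h × 7 = 47.46 kWh
Cost = 15.82 × £0.47 + 47.46 × £0.36 = £7.4354 + £17.0856 = £24.52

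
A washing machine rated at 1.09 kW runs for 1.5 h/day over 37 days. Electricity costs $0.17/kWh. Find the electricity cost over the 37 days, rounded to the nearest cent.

Runtime = 1.5 h/day × 37 days = 55.5 h
Energy = 1.09 kW × 55.5 h = 60.495 kWh
Cost = 60.495 kWh × $0.17/kWh = $10.28

$10.28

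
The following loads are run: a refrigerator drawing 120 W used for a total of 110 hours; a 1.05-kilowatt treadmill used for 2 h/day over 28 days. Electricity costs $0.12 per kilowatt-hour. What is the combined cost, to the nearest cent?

$8.64

refrigerator: 0.12 kW × 110 h = 13.2 kWh
treadmill: Runtime = 2 h/day × 28 days = 56 h
treadmill: 1.05 kW × 56 h = 58.8 kWh
Total energy = 72 kWh
Cost = 72 × $0.12 = $8.64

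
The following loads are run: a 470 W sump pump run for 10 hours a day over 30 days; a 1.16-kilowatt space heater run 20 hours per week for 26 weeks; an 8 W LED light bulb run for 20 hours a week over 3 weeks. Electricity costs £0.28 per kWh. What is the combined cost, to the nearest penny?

sump pump: Runtime = 10 h/day × 30 days = 300 h
sump pump: 0.47 kW × 300 h = 141 kWh
space heater: Runtime = 20 h/week × 26 weeks = 520 h
space heater: 1.16 kW × 520 h = 603.2 kWh
LED light bulb: Runtime = 20 h/week × 3 weeks = 60 h
LED light bulb: 0.008 kW × 60 h = 0.48 kWh
Total energy = 744.68 kWh
Cost = 744.68 × £0.28 = £208.51

£208.51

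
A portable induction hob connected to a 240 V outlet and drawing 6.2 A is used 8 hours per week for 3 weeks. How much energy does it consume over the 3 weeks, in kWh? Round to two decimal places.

35.71 kWh

Power = 6.2 A × 240 V = 1488 W = 1.488 kW
Runtime = 8 h/week × 3 weeks = 24 h
Energy = 1.488 kW × 24 h = 35.712 kWh ≈ 35.71 kWh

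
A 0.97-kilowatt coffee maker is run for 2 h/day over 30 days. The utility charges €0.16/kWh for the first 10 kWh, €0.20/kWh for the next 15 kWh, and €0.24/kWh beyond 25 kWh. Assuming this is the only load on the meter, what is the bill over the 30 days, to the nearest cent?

€12.57

Runtime = 2 h/day × 30 days = 60 h
Energy = 0.97 kW × 60 h = 58.2 kWh
Tier 1 (0–10 kWh): 10 × €0.16 = €1.6
Tier 2 (10–25 kWh): 15 × €0.20 = €3
Above 25 kWh: 33.2 × €0.24 = €7.968
Bill = €12.57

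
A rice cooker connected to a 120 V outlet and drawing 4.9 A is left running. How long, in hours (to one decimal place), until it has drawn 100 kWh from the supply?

170.1 h

Power = 4.9 A × 120 V = 588 W = 0.588 kW
Hours = 100 kWh ÷ 0.588 kW = 170.1 h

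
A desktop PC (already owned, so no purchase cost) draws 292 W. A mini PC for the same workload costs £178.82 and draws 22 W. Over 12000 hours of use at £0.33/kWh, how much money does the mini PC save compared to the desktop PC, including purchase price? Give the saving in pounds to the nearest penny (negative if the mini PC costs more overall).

desktop PC: £0.00 + (292/1000) kW × 12000 h × £0.33 = £0.00 + £1156.32 = £1156.32
mini PC: £178.82 + (22/1000) kW × 12000 h × £0.33 = £178.82 + £87.12 = £265.94
Saving = £1156.32 − £265.94 = £890.38

£890.38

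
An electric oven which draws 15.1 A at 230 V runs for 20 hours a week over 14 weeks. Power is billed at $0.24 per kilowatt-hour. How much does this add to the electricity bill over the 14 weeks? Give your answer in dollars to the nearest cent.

Power = 15.1 A × 230 V = 3473 W = 3.473 kW
Runtime = 20 h/week × 14 weeks = 280 h
Energy = 3.473 kW × 280 h = 972.44 kWh
Cost = 972.44 kWh × $0.24/kWh = $233.39

$233.39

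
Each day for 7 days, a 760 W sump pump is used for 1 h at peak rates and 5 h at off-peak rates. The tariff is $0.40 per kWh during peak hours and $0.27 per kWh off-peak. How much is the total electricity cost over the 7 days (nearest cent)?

$9.31

Peak energy = 0.76 kW × 1 h × 7 = 5.32 kWh
Off-peak energy = 0.76 kW × 5 h × 7 = 26.6 kWh
Cost = 5.32 × $0.40 + 26.6 × $0.27 = $2.128 + $7.182 = $9.31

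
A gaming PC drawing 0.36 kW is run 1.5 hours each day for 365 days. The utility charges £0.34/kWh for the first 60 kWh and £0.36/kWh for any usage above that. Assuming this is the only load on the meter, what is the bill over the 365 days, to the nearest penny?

Runtime = 1.5 h/day × 365 days = 547.5 h
Energy = 0.36 kW × 547.5 h = 197.1 kWh
Tier 1 (0–60 kWh): 60 × £0.34 = £20.4
Above 60 kWh: 137.1 × £0.36 = £49.356
Bill = £69.76

£69.76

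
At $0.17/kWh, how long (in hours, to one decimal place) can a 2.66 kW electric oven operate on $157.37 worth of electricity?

Energy available = $157.37 ÷ $0.17/kWh = 925.7059 kWh
Hours = 925.7059 kWh ÷ 2.66 kW = 348.0 h

348.0 h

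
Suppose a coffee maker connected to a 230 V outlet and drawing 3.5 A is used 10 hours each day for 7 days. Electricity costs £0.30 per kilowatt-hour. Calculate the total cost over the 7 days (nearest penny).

Power = 3.5 A × 230 V = 805 W = 0.805 kW
Runtime = 10 h/day × 7 days = 70 h
Energy = 0.805 kW × 70 h = 56.35 kWh
Cost = 56.35 kWh × £0.30/kWh = £16.91

£16.91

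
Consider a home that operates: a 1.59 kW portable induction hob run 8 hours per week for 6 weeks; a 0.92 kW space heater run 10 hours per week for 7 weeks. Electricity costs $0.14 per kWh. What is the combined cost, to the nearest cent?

portable induction hob: Runtime = 8 h/week × 6 weeks = 48 h
portable induction hob: 1.59 kW × 48 h = 76.32 kWh
space heater: Runtime = 10 h/week × 7 weeks = 70 h
space heater: 0.92 kW × 70 h = 64.4 kWh
Total energy = 140.72 kWh
Cost = 140.72 × $0.14 = $19.70

$19.70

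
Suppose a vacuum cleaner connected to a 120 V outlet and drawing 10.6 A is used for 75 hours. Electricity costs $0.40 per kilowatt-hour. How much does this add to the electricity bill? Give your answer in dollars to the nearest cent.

Power = 10.6 A × 120 V = 1272 W = 1.272 kW
Energy = 1.272 kW × 75 h = 95.4 kWh
Cost = 95.4 kWh × $0.40/kWh = $38.16

$38.16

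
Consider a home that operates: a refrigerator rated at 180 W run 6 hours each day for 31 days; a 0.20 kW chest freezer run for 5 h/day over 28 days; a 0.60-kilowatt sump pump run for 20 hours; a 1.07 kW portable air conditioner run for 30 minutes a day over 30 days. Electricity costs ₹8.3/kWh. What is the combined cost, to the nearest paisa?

refrigerator: Runtime = 6 h/day × 31 days = 186 h
refrigerator: 0.18 kW × 186 h = 33.48 kWh
chest freezer: Runtime = 5 h/day × 28 days = 140 h
chest freezer: 0.2 kW × 140 h = 28 kWh
sump pump: 0.6 kW × 20 h = 12 kWh
portable air conditioner: Runtime = 30 min × 30 = 900 min = 15 h
portable air conditioner: 1.07 kW × 15 h = 16.05 kWh
Total energy = 89.53 kWh
Cost = 89.53 × ₹8.3 = ₹743.10

₹743.10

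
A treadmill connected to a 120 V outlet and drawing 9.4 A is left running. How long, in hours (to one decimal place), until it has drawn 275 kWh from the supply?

Power = 9.4 A × 120 V = 1128 W = 1.128 kW
Hours = 275 kWh ÷ 1.128 kW = 243.8 h

243.8 h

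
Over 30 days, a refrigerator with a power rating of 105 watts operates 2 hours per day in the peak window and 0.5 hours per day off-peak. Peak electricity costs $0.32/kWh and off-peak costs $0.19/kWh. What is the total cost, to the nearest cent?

Peak energy = 0.105 kW × 2 h × 30 = 6.3 kWh
Off-peak energy = 0.105 kW × 0.5 h × 30 = 1.575 kWh
Cost = 6.3 × $0.32 + 1.575 × $0.19 = $2.016 + $0.29925 = $2.32

$2.32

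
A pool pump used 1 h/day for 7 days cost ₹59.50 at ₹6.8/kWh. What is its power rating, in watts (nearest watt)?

Energy = ₹59.50 ÷ ₹6.8/kWh = 8.75 kWh
Runtime = 1 h/day × 7 days = 7 h
Power = 8.75 kWh ÷ 7 h = 1.25 kW = 1250 W

1250 W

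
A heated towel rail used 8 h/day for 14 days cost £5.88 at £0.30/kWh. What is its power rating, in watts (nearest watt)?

Energy = £5.88 ÷ £0.30/kWh = 19.6 kWh
Runtime = 8 h/day × 14 days = 112 h
Power = 19.6 kWh ÷ 112 h = 0.175 kW = 175 W

175 W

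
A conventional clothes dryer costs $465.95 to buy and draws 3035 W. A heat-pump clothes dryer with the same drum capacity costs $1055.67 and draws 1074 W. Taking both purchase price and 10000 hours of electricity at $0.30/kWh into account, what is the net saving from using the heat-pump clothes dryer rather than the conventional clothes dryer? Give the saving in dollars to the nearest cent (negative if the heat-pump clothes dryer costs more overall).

$5293.28

conventional clothes dryer: $465.95 + (3035/1000) kW × 10000 h × $0.30 = $465.95 + $9105 = $9570.95
heat-pump clothes dryer: $1055.67 + (1074/1000) kW × 10000 h × $0.30 = $1055.67 + $3222 = $4277.67
Saving = $9570.95 − $4277.67 = $5293.28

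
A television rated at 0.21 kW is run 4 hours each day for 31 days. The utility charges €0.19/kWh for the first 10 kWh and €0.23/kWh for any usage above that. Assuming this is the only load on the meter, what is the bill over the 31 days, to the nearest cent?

€5.59

Runtime = 4 h/day × 31 days = 124 h
Energy = 0.21 kW × 124 h = 26.04 kWh
Tier 1 (0–10 kWh): 10 × €0.19 = €1.9
Above 10 kWh: 16.04 × €0.23 = €3.6892
Bill = €5.59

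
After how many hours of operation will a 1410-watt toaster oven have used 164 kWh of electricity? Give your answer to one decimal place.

Hours = 164 kWh ÷ 1.41 kW = 116.3 h

116.3 h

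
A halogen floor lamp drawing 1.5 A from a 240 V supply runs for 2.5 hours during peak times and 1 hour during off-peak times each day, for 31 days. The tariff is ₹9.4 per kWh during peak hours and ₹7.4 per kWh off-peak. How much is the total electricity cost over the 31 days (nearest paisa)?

₹344.84

Power = 1.5 A × 240 V = 360 W = 0.36 kW
Peak energy = 0.36 kW × 2.5 h × 31 = 27.9 kWh
Off-peak energy = 0.36 kW × 1 h × 31 = 11.16 kWh
Cost = 27.9 × ₹9.4 + 11.16 × ₹7.4 = ₹262.26 + ₹82.584 = ₹344.84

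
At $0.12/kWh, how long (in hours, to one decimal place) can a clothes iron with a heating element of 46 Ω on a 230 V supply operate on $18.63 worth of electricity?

Power = V²/R = 230²/46 = 1150 W = 1.15 kW
Energy available = $18.63 ÷ $0.12/kWh = 155.25 kWh
Hours = 155.25 kWh ÷ 1.15 kW = 135.0 h

135.0 h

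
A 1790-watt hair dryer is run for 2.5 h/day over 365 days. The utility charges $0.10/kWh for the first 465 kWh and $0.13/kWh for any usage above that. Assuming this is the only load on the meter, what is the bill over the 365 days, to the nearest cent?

$198.39

Runtime = 2.5 h/day × 365 days = 912.5 h
Energy = 1.79 kW × 912.5 h = 1633.375 kWh
Tier 1 (0–465 kWh): 465 × $0.10 = $46.5
Above 465 kWh: 1168.375 × $0.13 = $151.88875
Bill = $198.39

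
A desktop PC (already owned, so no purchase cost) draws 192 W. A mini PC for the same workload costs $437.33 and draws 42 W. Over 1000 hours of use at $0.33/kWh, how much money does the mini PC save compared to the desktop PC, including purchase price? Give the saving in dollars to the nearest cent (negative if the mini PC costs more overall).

desktop PC: $0.00 + (192/1000) kW × 1000 h × $0.33 = $0.00 + $63.36 = $63.36
mini PC: $437.33 + (42/1000) kW × 1000 h × $0.33 = $437.33 + $13.86 = $451.19
Saving = $63.36 − $451.19 = −$387.83

-$387.83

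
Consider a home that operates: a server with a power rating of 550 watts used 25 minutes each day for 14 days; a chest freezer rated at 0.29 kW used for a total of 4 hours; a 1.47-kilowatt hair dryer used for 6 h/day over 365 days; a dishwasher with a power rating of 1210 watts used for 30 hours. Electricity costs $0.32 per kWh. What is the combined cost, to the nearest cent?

server: Runtime = 25 min × 14 = 350 min = 5.833333… h
server: 0.55 kW × 5.833333… h = 3.208333… kWh
chest freezer: 0.29 kW × 4 h = 1.16 kWh
hair dryer: Runtime = 6 h/day × 365 days = 2190 h
hair dryer: 1.47 kW × 2190 h = 3219.3 kWh
dishwasher: 1.21 kW × 30 h = 36.3 kWh
Total energy = 3259.968333… kWh
Cost = 3259.968333… × $0.32 = $1043.19

$1043.19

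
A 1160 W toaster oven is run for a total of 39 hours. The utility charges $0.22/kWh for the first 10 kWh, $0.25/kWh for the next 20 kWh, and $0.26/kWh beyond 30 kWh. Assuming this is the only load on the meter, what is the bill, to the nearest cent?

Energy = 1.16 kW × 39 h = 45.24 kWh
Tier 1 (0–10 kWh): 10 × $0.22 = $2.2
Tier 2 (10–30 kWh): 20 × $0.25 = $5
Above 30 kWh: 15.24 × $0.26 = $3.9624
Bill = $11.16

$11.16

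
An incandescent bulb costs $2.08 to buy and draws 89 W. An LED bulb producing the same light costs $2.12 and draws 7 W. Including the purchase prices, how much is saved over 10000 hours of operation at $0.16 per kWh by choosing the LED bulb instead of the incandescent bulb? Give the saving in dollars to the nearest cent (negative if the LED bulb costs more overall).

incandescent bulb: $2.08 + (89/1000) kW × 10000 h × $0.16 = $2.08 + $142.4 = $144.48
LED bulb: $2.12 + (7/1000) kW × 10000 h × $0.16 = $2.12 + $11.2 = $13.32
Saving = $144.48 − $13.32 = $131.16

$131.16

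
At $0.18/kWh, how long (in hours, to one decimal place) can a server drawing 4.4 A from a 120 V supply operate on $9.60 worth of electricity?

Power = 4.4 A × 120 V = 528 W = 0.528 kW
Energy available = $9.60 ÷ $0.18/kWh = 53.3333 kWh
Hours = 53.3333 kWh ÷ 0.528 kW = 101.0 h

101.0 h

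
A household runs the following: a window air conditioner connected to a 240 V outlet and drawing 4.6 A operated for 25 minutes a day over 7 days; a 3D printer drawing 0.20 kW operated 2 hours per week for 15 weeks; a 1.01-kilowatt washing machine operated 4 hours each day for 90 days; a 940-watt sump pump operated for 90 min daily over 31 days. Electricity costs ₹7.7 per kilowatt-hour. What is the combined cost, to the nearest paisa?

window air conditioner: Power = 4.6 A × 240 V = 1104 W = 1.104 kW
window air conditioner: Runtime = 25 min × 7 = 175 min = 2.916666… h
window air conditioner: 1.104 kW × 2.916666… h = 3.22 kWh
3D printer: Runtime = 2 h/week × 15 weeks = 30 h
3D printer: 0.2 kW × 30 h = 6 kWh
washing machine: Runtime = 4 h/day × 90 days = 360 h
washing machine: 1.01 kW × 360 h = 363.6 kWh
sump pump: Runtime = 90 min × 31 = 2790 min = 46.5 h
sump pump: 0.94 kW × 46.5 h = 43.71 kWh
Total energy = 416.53 kWh
Cost = 416.53 × ₹7.7 = ₹3207.28

₹3207.28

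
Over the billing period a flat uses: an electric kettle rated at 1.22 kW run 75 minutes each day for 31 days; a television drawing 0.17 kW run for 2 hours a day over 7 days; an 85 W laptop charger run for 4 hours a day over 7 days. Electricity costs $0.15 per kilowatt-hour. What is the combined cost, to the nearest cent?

$7.81

electric kettle: Runtime = 75 min × 31 = 2325 min = 38.75 h
electric kettle: 1.22 kW × 38.75 h = 47.275 kWh
television: Runtime = 2 h/day × 7 days = 14 h
television: 0.17 kW × 14 h = 2.38 kWh
laptop charger: Runtime = 4 h/day × 7 days = 28 h
laptop charger: 0.085 kW × 28 h = 2.38 kWh
Total energy = 52.035 kWh
Cost = 52.035 × $0.15 = $7.81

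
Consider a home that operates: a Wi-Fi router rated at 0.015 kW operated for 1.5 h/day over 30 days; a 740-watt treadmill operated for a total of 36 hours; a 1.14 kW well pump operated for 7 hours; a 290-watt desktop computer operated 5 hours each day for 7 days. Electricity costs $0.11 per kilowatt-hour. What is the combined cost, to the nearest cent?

Wi-Fi router: Runtime = 1.5 h/day × 30 days = 45 h
Wi-Fi router: 0.015 kW × 45 h = 0.675 kWh
treadmill: 0.74 kW × 36 h = 26.64 kWh
well pump: 1.14 kW × 7 h = 7.98 kWh
desktop computer: Runtime = 5 h/day × 7 days = 35 h
desktop computer: 0.29 kW × 35 h = 10.15 kWh
Total energy = 45.445 kWh
Cost = 45.445 × $0.11 = $5.00

$5.00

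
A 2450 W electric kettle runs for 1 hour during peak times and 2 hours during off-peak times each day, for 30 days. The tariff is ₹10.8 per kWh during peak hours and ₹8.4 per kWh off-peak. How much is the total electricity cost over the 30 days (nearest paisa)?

₹2028.60

Peak energy = 2.45 kW × 1 h × 30 = 73.5 kWh
Off-peak energy = 2.45 kW × 2 h × 30 = 147 kWh
Cost = 73.5 × ₹10.8 + 147 × ₹8.4 = ₹793.8 + ₹1234.8 = ₹2028.60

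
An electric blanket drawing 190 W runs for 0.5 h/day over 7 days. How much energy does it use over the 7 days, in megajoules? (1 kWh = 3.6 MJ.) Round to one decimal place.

Runtime = 0.5 h/day × 7 days = 3.5 h
Energy = 0.19 kW × 3.5 h = 0.665 kWh
= 0.665 × 3.6 MJ = 2.4 MJ

2.4 MJ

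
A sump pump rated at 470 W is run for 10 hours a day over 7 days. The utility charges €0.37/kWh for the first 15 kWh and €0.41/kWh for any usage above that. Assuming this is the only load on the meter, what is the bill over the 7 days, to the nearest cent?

Runtime = 10 h/day × 7 days = 70 h
Energy = 0.47 kW × 70 h = 32.9 kWh
Tier 1 (0–15 kWh): 15 × €0.37 = €5.55
Above 15 kWh: 17.9 × €0.41 = €7.339
Bill = €12.89

€12.89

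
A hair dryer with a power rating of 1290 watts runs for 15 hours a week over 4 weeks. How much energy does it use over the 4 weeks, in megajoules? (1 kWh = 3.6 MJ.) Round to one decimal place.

Runtime = 15 h/week × 4 weeks = 60 h
Energy = 1.29 kW × 60 h = 77.4 kWh
= 77.4 × 3.6 MJ = 278.6 MJ

278.6 MJ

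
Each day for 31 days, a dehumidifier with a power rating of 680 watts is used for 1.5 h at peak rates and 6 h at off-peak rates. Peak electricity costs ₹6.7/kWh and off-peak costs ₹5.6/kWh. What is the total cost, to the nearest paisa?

Peak energy = 0.68 kW × 1.5 h × 31 = 31.62 kWh
Off-peak energy = 0.68 kW × 6 h × 31 = 126.48 kWh
Cost = 31.62 × ₹6.7 + 126.48 × ₹5.6 = ₹211.854 + ₹708.288 = ₹920.14

₹920.14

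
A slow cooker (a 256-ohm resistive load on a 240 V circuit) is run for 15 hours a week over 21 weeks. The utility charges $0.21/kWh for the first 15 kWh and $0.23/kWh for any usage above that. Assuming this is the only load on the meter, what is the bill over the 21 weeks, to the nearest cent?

$16.00

Power = V²/R = 240²/256 = 225 W = 0.225 kW
Runtime = 15 h/week × 21 weeks = 315 h
Energy = 0.225 kW × 315 h = 70.875 kWh
Tier 1 (0–15 kWh): 15 × $0.21 = $3.15
Above 15 kWh: 55.875 × $0.23 = $12.85125
Bill = $16.00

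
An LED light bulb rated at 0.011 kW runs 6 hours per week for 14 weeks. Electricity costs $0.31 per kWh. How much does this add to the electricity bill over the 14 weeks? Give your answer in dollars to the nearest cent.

Runtime = 6 h/week × 14 weeks = 84 h
Energy = 0.011 kW × 84 h = 0.924 kWh
Cost = 0.924 kWh × $0.31/kWh = $0.29

$0.29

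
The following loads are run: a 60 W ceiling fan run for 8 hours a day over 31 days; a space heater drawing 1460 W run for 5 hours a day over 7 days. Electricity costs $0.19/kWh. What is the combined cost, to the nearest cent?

ceiling fan: Runtime = 8 h/day × 31 days = 248 h
ceiling fan: 0.06 kW × 248 h = 14.88 kWh
space heater: Runtime = 5 h/day × 7 days = 35 h
space heater: 1.46 kW × 35 h = 51.1 kWh
Total energy = 65.98 kWh
Cost = 65.98 × $0.19 = $12.54

$12.54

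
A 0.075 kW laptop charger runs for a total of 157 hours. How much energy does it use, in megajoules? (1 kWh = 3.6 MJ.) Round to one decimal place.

Energy = 0.075 kW × 157 h = 11.775 kWh
= 11.775 × 3.6 MJ = 42.4 MJ

42.4 MJ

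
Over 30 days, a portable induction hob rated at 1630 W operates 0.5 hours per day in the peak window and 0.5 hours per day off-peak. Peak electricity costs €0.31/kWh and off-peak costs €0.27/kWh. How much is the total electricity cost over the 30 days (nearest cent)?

Peak energy = 1.63 kW × 0.5 h × 30 = 24.45 kWh
Off-peak energy = 1.63 kW × 0.5 h × 30 = 24.45 kWh
Cost = 24.45 × €0.31 + 24.45 × €0.27 = €7.5795 + €6.6015 = €14.18

€14.18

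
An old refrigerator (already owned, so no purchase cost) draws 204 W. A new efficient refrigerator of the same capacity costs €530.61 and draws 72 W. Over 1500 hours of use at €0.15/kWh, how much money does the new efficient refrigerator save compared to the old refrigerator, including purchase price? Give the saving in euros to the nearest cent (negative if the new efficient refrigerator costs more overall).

-€500.91

old refrigerator: €0.00 + (204/1000) kW × 1500 h × €0.15 = €0.00 + €45.9 = €45.9
new efficient refrigerator: €530.61 + (72/1000) kW × 1500 h × €0.15 = €530.61 + €16.2 = €546.81
Saving = €45.9 − €546.81 = −€500.91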